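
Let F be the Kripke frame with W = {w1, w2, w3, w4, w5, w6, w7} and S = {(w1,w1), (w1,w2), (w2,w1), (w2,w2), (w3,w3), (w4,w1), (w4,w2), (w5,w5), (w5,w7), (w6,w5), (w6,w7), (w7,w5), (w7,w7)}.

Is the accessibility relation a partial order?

No

Reflexive: no — w4 is not related to itself.
Transitive: yes — every two-step S-path is closed by a direct edge.
Antisymmetric: no — w1 S w2 and w2 S w1 with w1 ≠ w2.
So S is not a partial order.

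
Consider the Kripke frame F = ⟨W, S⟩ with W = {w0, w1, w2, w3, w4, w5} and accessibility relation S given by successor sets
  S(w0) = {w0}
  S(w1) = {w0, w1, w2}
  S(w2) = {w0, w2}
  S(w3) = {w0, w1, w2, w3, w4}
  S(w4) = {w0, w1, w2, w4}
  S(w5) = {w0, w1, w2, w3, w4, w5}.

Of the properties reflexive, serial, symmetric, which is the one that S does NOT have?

Reflexive: yes — every world is S-related to itself.
Serial: yes — every world has a successor (e.g. w0 S w0).
Symmetric: no — w1 S w0 but not w0 S w1.
Only symmetric fails.

symmetric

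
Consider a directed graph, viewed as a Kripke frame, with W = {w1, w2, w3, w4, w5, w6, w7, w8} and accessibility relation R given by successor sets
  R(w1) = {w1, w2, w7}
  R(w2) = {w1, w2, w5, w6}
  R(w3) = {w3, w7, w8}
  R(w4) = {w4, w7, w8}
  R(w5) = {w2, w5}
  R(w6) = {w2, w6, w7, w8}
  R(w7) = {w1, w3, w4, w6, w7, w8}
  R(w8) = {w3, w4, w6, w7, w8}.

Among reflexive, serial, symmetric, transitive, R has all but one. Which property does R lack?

transitive

Reflexive: yes — every world is R-related to itself.
Serial: yes — every world has a successor (e.g. w1 R w1).
Symmetric: yes — every pair in R has its reverse in R.
Transitive: no — w1 R w2 and w2 R w5, but not w1 R w5.
Only transitive fails.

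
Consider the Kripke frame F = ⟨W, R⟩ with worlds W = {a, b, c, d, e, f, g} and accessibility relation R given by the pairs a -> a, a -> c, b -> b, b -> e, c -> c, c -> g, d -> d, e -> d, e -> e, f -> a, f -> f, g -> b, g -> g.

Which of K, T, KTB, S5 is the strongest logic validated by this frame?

T

Reflexive (axiom T): yes — every world is R-related to itself.
Symmetric (axiom B): no — a R c but not c R a.
Euclidean (axiom 5): no — a R c and a R a, but not c R a.
So F validates K, T; KTB would additionally require R to be symmetric. The strongest is T.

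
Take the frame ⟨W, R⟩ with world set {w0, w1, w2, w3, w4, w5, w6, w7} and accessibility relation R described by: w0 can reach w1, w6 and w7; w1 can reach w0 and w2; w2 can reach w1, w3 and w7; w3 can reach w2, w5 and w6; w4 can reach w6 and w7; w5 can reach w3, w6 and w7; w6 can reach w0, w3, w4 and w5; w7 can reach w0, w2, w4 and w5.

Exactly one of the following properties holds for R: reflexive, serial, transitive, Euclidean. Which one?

Reflexive: no — w0 is not related to itself.
Serial: yes — every world has a successor (e.g. w0 R w1).
Transitive: no — w0 R w1 and w1 R w2, but not w0 R w2.
Euclidean: no — w0 R w1 and w0 R w6, but not w1 R w6.
Only serial holds.

serial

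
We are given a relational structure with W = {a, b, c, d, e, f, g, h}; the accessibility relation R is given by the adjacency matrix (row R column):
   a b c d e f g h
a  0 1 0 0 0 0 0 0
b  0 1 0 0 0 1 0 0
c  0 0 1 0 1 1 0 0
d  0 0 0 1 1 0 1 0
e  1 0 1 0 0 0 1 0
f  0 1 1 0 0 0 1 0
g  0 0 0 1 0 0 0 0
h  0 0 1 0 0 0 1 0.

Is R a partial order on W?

Reflexive: no — a is not related to itself.
Transitive: no — a R b and b R f, but not a R f.
Antisymmetric: no — b R f and f R b with b ≠ f.
So R is not a partial order.

No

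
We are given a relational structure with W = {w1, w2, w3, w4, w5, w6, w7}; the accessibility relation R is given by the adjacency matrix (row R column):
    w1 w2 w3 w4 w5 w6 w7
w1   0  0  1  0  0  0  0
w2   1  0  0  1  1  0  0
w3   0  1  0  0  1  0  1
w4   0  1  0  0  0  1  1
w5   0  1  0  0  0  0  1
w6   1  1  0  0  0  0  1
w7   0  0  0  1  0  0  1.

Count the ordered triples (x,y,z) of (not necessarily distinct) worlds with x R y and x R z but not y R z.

32

Enumerating: (w1,w3,w3), (w2,w1,w1), (w2,w1,w4), (w2,w1,w5), (w2,w4,w1), (w2,w4,w4), (w2,w4,w5), (w2,w5,w1), (w2,w5,w4), (w2,w5,w5), (w3,w2,w2), (w3,w2,w7), … and 20 more.
Total: 32.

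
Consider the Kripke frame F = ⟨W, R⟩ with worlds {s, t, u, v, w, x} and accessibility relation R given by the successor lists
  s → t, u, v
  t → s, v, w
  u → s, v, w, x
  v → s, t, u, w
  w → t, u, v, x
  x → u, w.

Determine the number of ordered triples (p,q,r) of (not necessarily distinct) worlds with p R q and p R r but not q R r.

Enumerating: (s,t,t), (s,t,u), (s,u,t), (s,u,u), (s,v,v), (t,s,s), (t,s,w), (t,v,v), (t,w,s), (t,w,w), (u,s,s), (u,s,w), … and 28 more.
Total: 40.

40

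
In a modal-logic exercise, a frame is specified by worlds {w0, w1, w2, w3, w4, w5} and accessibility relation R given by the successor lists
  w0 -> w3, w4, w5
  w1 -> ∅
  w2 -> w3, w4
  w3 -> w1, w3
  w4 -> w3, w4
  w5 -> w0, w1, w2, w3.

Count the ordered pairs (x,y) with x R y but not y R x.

9

Enumerating: (w0,w3), (w0,w4), (w2,w3), (w2,w4), (w3,w1), (w4,w3), (w5,w1), (w5,w2), (w5,w3).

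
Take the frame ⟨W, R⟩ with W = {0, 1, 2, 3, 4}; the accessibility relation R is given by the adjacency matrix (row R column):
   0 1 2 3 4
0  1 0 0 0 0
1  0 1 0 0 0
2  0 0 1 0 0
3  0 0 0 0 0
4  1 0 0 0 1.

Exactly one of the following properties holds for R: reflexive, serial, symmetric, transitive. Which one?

transitive

Reflexive: no — 3 is not related to itself.
Serial: no — 3 has no R-successor.
Symmetric: no — 4 R 0 but not 0 R 4.
Transitive: yes — every two-step R-path is closed by a direct edge.
Only transitive holds.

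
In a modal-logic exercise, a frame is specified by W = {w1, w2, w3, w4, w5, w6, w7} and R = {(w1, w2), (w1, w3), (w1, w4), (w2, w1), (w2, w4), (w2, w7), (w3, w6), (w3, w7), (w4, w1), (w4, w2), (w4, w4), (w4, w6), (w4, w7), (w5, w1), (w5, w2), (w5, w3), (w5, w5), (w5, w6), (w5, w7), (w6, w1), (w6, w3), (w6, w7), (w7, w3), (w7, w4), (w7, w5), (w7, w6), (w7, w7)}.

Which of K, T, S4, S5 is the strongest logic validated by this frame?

K

Reflexive (axiom T): no — w1 is not related to itself.
Transitive (axiom 4): no — w1 R w2 and w2 R w7, but not w1 R w7.
Euclidean (axiom 5): no — w1 R w2 and w1 R w3, but not w2 R w3.
So F validates K; T would additionally require R to be reflexive. The strongest is K.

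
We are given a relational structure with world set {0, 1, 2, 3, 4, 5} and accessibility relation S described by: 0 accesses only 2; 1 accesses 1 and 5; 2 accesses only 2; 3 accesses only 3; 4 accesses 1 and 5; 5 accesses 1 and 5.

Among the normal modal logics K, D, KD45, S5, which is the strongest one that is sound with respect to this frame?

Serial (axiom D): yes — every world has a successor (e.g. 0 S 2).
Euclidean (axiom 5): yes — any two successors of a common world are S-related.
Transitive (axiom 4): yes — every two-step S-path is closed by a direct edge.
Reflexive (axiom T): no — 0 is not related to itself.
So F validates K, D, KD45; S5 would additionally require S to be reflexive. The strongest is KD45.

KD45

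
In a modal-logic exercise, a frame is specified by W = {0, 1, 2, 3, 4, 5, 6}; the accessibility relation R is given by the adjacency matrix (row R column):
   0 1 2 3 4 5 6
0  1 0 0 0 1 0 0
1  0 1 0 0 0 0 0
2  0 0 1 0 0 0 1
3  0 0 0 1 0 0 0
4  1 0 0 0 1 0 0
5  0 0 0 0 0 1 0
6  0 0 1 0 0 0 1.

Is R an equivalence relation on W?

Reflexive: yes — every world is R-related to itself.
Symmetric: yes — every pair in R has its reverse in R.
Transitive: yes — every two-step R-path is closed by a direct edge.
So R is an equivalence relation.

Yes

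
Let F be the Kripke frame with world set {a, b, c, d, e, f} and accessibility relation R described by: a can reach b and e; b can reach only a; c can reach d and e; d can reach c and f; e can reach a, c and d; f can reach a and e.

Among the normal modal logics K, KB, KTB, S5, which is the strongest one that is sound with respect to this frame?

Symmetric (axiom B): no — d R f but not f R d.
Reflexive (axiom T): no — a is not related to itself.
Euclidean (axiom 5): no — a R b and a R e, but not b R e.
So F validates K; KB would additionally require R to be symmetric. The strongest is K.

K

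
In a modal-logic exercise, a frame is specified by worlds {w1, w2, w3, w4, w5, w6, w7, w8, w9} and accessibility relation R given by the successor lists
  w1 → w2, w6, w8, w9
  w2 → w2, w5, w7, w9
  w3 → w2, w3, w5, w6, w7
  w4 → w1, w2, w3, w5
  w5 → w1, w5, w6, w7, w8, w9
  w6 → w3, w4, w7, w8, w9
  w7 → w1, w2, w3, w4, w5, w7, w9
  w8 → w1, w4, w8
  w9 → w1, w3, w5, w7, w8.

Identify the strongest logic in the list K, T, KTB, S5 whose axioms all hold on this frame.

Reflexive (axiom T): no — w1 is not related to itself.
Symmetric (axiom B): no — w1 R w2 but not w2 R w1.
Euclidean (axiom 5): no — w1 R w2 and w1 R w6, but not w2 R w6.
So F validates K; T would additionally require R to be reflexive. The strongest is K.

K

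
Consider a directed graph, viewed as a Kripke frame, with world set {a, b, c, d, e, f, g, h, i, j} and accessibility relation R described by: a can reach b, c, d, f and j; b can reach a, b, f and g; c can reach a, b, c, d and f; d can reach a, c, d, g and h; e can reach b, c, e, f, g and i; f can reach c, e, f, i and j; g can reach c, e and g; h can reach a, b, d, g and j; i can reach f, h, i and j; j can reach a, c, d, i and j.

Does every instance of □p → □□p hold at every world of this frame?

No

Axiom 4 corresponds to the accessibility relation being transitive.
Transitive: no — a R b and b R g, but not a R g.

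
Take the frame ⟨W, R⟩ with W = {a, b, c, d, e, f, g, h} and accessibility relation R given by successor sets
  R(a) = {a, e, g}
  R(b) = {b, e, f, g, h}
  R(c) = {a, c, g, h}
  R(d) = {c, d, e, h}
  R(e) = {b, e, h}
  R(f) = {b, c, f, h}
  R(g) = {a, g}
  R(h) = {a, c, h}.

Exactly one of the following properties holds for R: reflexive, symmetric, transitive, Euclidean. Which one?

Reflexive: yes — every world is R-related to itself.
Symmetric: no — a R e but not e R a.
Transitive: no — a R e and e R b, but not a R b.
Euclidean: no — a R e and a R g, but not e R g.
Only reflexive holds.

reflexive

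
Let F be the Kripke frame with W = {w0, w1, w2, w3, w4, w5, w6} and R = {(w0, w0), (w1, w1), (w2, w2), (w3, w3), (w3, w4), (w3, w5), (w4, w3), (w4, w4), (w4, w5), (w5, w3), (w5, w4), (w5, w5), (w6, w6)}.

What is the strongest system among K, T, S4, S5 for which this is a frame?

S5

Reflexive (axiom T): yes — every world is R-related to itself.
Transitive (axiom 4): yes — every two-step R-path is closed by a direct edge.
Euclidean (axiom 5): yes — any two successors of a common world are R-related.
So F validates K, T, S4, S5. The strongest is S5.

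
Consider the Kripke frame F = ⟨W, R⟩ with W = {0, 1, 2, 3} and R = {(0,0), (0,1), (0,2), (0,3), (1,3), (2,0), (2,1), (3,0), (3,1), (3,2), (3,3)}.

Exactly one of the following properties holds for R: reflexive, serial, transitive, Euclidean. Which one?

Reflexive: no — 1 is not related to itself.
Serial: yes — every world has a successor (e.g. 0 R 0).
Transitive: no — 1 R 3 and 3 R 0, but not 1 R 0.
Euclidean: no — 0 R 1 and 0 R 2, but not 1 R 2.
Only serial holds.

serial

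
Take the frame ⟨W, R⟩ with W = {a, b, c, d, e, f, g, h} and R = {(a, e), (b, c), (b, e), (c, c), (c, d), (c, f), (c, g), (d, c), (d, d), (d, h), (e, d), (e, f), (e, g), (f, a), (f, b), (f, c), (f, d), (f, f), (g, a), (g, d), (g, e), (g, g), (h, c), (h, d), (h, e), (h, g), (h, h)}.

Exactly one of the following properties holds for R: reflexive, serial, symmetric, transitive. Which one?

Reflexive: no — a is not related to itself.
Serial: yes — every world has a successor (e.g. a R e).
Symmetric: no — a R e but not e R a.
Transitive: no — a R e and e R d, but not a R d.
Only serial holds.

serial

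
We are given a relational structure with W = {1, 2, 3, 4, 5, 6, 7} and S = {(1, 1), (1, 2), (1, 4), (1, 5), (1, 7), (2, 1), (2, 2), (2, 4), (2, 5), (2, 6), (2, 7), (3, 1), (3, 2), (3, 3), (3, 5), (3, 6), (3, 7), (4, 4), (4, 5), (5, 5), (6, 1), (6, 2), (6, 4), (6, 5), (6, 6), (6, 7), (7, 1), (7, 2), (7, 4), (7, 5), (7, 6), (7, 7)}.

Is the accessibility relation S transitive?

No

Transitive: no — 1 S 2 and 2 S 6, but not 1 S 6.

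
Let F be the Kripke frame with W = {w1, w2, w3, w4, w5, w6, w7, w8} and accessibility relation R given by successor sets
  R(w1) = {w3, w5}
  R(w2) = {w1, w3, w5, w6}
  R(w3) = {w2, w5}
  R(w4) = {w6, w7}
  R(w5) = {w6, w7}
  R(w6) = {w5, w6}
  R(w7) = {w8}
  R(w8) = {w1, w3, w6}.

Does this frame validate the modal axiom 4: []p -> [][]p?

No

The schema 4 characterises exactly the transitive frames.
Transitive: no — w1 R w3 and w3 R w2, but not w1 R w2.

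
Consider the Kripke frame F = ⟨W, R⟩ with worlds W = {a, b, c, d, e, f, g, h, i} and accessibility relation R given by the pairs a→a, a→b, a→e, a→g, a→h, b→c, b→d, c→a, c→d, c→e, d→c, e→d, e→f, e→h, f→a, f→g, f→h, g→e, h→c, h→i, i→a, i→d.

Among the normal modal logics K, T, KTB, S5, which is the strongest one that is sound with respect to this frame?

K

Reflexive (axiom T): no — b is not related to itself.
Symmetric (axiom B): no — a R b but not b R a.
Euclidean (axiom 5): no — a R b and a R e, but not b R e.
So F validates K; T would additionally require R to be reflexive. The strongest is K.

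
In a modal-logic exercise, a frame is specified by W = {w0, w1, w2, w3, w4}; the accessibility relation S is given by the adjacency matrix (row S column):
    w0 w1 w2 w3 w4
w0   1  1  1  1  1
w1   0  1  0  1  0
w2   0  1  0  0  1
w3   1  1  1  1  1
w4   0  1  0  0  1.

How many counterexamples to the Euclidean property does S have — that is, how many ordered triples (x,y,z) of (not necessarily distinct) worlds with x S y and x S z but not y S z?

20

Enumerating: (w0,w1,w0), (w0,w1,w2), (w0,w1,w4), (w0,w2,w0), (w0,w2,w2), (w0,w2,w3), (w0,w4,w0), (w0,w4,w2), (w0,w4,w3), (w2,w1,w4), (w3,w1,w0), (w3,w1,w2), … and 8 more.
Total: 20.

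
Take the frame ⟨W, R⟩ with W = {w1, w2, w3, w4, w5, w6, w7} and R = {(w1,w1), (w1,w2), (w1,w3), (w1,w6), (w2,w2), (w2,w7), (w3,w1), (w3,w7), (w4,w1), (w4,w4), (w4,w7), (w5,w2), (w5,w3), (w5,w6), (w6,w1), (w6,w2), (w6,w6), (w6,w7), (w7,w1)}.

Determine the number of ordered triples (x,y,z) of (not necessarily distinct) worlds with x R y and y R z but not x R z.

19

Enumerating: (w1,w2,w7), (w1,w3,w7), (w1,w6,w7), (w2,w7,w1), (w3,w1,w2), (w3,w1,w3), (w3,w1,w6), (w4,w1,w2), (w4,w1,w3), (w4,w1,w6), (w5,w2,w7), (w5,w3,w1), … and 7 more.
Total: 19.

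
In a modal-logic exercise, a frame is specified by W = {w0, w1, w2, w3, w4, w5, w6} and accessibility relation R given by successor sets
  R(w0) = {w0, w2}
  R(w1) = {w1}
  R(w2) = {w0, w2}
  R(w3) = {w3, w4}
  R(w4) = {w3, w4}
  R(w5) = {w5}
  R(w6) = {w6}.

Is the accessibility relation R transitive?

Transitive: yes — every two-step R-path is closed by a direct edge.

Yes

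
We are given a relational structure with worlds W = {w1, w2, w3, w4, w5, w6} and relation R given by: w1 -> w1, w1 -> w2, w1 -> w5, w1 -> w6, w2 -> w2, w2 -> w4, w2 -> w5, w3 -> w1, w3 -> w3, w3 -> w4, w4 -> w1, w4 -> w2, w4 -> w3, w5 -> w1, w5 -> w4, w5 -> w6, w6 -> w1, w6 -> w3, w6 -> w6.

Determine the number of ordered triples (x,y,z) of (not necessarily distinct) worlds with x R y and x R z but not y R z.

23

Enumerating: (w1,w2,w1), (w1,w2,w6), (w1,w5,w2), (w1,w5,w5), (w1,w6,w2), (w1,w6,w5), (w2,w4,w4), (w2,w4,w5), (w2,w5,w2), (w2,w5,w5), (w3,w1,w3), (w3,w1,w4), … and 11 more.
Total: 23.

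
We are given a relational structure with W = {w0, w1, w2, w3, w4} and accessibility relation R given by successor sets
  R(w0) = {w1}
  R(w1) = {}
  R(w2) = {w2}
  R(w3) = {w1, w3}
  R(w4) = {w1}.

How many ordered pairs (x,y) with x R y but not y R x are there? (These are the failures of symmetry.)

Enumerating: (w0,w1), (w3,w1), (w4,w1).

3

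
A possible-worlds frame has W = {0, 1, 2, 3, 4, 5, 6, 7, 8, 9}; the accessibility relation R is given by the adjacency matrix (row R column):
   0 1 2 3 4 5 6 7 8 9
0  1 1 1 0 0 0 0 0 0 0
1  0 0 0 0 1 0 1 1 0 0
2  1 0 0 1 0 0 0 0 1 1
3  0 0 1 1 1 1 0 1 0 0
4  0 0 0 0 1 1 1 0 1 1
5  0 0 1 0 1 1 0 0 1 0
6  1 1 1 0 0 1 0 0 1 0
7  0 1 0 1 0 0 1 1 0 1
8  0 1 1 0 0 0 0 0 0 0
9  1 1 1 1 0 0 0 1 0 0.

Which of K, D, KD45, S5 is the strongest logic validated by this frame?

D

Serial (axiom D): yes — every world has a successor (e.g. 0 R 0).
Euclidean (axiom 5): no — 0 R 1 and 0 R 2, but not 1 R 2.
Transitive (axiom 4): no — 0 R 1 and 1 R 4, but not 0 R 4.
Reflexive (axiom T): no — 1 is not related to itself.
So F validates K, D; KD45 would additionally require R to be Euclidean and transitive. The strongest is D.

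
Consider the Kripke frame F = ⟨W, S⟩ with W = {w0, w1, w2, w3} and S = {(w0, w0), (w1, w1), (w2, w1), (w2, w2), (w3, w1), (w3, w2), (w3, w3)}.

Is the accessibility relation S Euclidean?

No

Euclidean: no — w3 S w1 and w3 S w2, but not w1 S w2.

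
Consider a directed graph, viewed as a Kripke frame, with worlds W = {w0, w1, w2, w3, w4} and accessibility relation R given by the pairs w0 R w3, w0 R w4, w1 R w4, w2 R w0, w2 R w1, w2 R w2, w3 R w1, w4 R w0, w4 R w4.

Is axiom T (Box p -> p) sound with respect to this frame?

The schema T characterises exactly the reflexive frames.
Reflexive: no — w0 is not related to itself.

No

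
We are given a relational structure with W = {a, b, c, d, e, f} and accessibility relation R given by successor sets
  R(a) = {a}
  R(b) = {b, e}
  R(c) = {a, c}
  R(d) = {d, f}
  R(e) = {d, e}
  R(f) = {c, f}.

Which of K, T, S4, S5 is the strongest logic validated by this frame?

Reflexive (axiom T): yes — every world is R-related to itself.
Transitive (axiom 4): no — b R e and e R d, but not b R d.
Euclidean (axiom 5): no — b R e and b R b, but not e R b.
So F validates K, T; S4 would additionally require R to be transitive. The strongest is T.

T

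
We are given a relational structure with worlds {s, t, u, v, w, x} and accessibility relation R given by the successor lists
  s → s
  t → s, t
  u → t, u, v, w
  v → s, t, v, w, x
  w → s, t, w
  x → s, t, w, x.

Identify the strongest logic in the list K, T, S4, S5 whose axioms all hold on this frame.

T

Reflexive (axiom T): yes — every world is R-related to itself.
Transitive (axiom 4): no — u R t and t R s, but not u R s.
Euclidean (axiom 5): no — u R t and u R v, but not t R v.
So F validates K, T; S4 would additionally require R to be transitive. The strongest is T.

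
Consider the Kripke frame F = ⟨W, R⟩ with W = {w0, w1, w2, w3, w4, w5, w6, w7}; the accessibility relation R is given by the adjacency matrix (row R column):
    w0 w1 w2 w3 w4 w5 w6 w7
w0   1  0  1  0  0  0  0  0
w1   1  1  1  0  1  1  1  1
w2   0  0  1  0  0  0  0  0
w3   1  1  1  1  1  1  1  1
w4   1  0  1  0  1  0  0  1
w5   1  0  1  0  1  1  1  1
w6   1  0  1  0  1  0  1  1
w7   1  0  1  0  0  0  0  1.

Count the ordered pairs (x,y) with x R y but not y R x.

Enumerating: (w0,w2), (w1,w0), (w1,w2), (w1,w4), (w1,w5), (w1,w6), (w1,w7), (w3,w0), (w3,w1), (w3,w2), (w3,w4), (w3,w5), … and 16 more.
Total: 28.

28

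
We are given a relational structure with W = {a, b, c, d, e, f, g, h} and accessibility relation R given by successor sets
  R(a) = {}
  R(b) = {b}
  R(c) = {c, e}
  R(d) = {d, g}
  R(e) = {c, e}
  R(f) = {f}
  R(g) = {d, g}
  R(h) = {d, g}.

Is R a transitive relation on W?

Yes

Transitive: yes — every two-step R-path is closed by a direct edge.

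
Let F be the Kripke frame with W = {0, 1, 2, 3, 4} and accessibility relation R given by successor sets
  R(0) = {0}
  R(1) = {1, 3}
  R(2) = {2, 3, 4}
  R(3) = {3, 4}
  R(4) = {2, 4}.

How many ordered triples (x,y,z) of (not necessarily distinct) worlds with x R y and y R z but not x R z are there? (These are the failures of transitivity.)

Enumerating: (1,3,4), (3,4,2), (4,2,3).

3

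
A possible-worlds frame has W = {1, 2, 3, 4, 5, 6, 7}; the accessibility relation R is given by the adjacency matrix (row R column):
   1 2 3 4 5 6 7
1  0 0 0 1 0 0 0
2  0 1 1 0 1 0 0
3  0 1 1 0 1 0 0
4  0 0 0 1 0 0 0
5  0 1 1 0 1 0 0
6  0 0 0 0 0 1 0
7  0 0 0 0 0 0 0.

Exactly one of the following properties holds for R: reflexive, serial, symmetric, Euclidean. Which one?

Reflexive: no — 1 is not related to itself.
Serial: no — 7 has no R-successor.
Symmetric: no — 1 R 4 but not 4 R 1.
Euclidean: yes — any two successors of a common world are R-related.
Only Euclidean holds.

Euclidean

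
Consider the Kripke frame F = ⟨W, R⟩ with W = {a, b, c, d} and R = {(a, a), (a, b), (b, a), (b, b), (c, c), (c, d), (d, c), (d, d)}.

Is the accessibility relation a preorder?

Yes

Reflexive: yes — every world is R-related to itself.
Transitive: yes — every two-step R-path is closed by a direct edge.
So R is a preorder.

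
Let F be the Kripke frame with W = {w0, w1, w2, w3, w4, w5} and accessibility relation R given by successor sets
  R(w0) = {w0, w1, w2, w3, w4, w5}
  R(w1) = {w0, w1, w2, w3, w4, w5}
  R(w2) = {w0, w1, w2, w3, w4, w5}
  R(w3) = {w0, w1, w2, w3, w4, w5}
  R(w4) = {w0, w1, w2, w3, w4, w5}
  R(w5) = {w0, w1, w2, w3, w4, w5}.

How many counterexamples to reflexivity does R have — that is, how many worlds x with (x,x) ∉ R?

0

R is reflexive; there are no such worlds.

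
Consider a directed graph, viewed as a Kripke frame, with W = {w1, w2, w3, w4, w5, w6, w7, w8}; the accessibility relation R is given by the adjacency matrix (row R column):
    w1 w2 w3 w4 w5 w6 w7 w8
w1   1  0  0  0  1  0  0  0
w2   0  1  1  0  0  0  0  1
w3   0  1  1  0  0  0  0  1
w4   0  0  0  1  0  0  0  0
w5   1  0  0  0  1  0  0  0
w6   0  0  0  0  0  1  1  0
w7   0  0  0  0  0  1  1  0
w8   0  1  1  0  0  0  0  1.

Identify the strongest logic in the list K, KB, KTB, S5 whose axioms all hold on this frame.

S5

Symmetric (axiom B): yes — every pair in R has its reverse in R.
Reflexive (axiom T): yes — every world is R-related to itself.
Euclidean (axiom 5): yes — any two successors of a common world are R-related.
So F validates K, KB, KTB, S5. The strongest is S5.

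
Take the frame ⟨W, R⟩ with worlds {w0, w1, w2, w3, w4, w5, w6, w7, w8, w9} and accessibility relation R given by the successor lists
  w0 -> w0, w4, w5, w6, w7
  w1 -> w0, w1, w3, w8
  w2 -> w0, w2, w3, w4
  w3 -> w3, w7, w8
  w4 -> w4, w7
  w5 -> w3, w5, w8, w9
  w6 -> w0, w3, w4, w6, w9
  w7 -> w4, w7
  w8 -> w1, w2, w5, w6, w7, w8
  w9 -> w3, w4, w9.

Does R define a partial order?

No

Reflexive: yes — every world is R-related to itself.
Transitive: no — w0 R w5 and w5 R w3, but not w0 R w3.
Antisymmetric: no — w0 R w6 and w6 R w0 with w0 ≠ w6.
So R is not a partial order.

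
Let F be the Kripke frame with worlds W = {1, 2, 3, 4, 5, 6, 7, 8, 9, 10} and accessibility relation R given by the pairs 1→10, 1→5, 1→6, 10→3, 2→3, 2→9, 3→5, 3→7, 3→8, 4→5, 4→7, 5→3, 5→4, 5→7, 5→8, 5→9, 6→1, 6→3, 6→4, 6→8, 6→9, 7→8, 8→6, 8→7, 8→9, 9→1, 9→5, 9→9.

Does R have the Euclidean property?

Euclidean: no — 1 R 10 and 1 R 5, but not 10 R 5.

No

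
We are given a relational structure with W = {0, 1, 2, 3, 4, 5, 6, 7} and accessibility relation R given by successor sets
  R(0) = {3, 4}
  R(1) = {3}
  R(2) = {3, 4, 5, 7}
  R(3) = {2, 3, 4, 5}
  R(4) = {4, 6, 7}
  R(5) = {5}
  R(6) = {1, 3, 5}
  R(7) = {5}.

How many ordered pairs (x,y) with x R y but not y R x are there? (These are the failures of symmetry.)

Enumerating: (0,3), (0,4), (1,3), (2,4), (2,5), (2,7), (3,4), (3,5), (4,6), (4,7), (6,1), (6,3), (6,5), (7,5).

14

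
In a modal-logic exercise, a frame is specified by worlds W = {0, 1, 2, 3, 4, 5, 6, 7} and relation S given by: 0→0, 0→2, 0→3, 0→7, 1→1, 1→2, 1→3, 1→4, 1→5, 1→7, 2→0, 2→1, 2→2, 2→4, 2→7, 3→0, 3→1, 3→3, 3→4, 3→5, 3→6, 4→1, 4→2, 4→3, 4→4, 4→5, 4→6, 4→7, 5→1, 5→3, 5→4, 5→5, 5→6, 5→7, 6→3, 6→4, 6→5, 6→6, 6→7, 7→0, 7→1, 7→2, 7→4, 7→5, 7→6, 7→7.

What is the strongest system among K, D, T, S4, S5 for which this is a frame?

T

Serial (axiom D): yes — every world has a successor (e.g. 0 S 0).
Reflexive (axiom T): yes — every world is S-related to itself.
Transitive (axiom 4): no — 0 S 2 and 2 S 1, but not 0 S 1.
Euclidean (axiom 5): no — 0 S 2 and 0 S 3, but not 2 S 3.
So F validates K, D, T; S4 would additionally require S to be transitive. The strongest is T.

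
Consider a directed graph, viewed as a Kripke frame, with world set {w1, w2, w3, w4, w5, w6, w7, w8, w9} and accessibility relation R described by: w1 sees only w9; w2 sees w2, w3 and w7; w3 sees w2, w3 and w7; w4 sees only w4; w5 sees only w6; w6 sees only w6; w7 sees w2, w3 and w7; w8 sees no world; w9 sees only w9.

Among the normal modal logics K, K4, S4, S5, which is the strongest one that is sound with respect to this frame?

K4

Transitive (axiom 4): yes — every two-step R-path is closed by a direct edge.
Reflexive (axiom T): no — w1 is not related to itself.
Euclidean (axiom 5): yes — any two successors of a common world are R-related.
So F validates K, K4; S4 would additionally require R to be reflexive. The strongest is K4.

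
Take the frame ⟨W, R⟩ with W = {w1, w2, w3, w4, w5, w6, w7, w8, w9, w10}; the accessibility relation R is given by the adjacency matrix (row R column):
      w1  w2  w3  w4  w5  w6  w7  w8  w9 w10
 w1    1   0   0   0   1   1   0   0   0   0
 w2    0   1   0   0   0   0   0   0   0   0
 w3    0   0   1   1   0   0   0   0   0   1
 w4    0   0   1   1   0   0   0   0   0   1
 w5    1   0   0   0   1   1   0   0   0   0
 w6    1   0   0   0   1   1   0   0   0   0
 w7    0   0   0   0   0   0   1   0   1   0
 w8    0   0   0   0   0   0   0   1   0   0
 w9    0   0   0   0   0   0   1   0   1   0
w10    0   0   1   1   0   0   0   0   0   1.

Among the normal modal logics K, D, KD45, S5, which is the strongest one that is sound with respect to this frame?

S5

Serial (axiom D): yes — every world has a successor (e.g. w1 R w1).
Euclidean (axiom 5): yes — any two successors of a common world are R-related.
Transitive (axiom 4): yes — every two-step R-path is closed by a direct edge.
Reflexive (axiom T): yes — every world is R-related to itself.
So F validates K, D, KD45, S5. The strongest is S5.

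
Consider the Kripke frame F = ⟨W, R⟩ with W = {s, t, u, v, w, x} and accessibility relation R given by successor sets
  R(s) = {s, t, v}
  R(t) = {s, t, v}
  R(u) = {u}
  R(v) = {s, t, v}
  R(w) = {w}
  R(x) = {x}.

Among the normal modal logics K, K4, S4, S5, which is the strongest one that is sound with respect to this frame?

S5

Transitive (axiom 4): yes — every two-step R-path is closed by a direct edge.
Reflexive (axiom T): yes — every world is R-related to itself.
Euclidean (axiom 5): yes — any two successors of a common world are R-related.
So F validates K, K4, S4, S5. The strongest is S5.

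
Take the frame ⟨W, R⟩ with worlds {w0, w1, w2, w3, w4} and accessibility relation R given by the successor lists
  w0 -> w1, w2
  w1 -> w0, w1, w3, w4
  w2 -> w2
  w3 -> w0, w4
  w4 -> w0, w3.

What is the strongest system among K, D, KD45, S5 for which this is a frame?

Serial (axiom D): yes — every world has a successor (e.g. w0 R w1).
Euclidean (axiom 5): no — w0 R w1 and w0 R w2, but not w1 R w2.
Transitive (axiom 4): no — w0 R w1 and w1 R w3, but not w0 R w3.
Reflexive (axiom T): no — w0 is not related to itself.
So F validates K, D; KD45 would additionally require R to be Euclidean and transitive. The strongest is D.

D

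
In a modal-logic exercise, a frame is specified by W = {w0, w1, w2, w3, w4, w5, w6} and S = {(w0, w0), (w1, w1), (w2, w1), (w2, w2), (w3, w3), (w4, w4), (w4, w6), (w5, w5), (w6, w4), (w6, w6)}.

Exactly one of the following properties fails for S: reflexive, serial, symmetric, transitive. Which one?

Reflexive: yes — every world is S-related to itself.
Serial: yes — every world has a successor (e.g. w0 S w0).
Symmetric: no — w2 S w1 but not w1 S w2.
Transitive: yes — every two-step S-path is closed by a direct edge.
Only symmetric fails.

symmetric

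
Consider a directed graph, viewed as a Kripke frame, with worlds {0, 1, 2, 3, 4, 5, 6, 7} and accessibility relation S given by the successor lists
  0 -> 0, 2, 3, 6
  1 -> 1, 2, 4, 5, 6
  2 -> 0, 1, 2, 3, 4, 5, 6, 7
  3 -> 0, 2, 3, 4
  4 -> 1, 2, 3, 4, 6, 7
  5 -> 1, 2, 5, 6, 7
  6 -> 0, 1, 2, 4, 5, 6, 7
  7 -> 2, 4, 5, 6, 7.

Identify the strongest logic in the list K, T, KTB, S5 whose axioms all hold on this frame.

Reflexive (axiom T): yes — every world is S-related to itself.
Symmetric (axiom B): yes — every pair in S has its reverse in S.
Euclidean (axiom 5): no — 0 S 3 and 0 S 6, but not 3 S 6.
So F validates K, T, KTB; S5 would additionally require S to be Euclidean. The strongest is KTB.

KTB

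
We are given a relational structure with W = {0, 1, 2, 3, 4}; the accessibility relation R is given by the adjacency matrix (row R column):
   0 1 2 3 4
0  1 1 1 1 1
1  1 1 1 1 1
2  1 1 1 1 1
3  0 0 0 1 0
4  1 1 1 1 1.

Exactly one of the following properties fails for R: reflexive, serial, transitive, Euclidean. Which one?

Euclidean

Reflexive: yes — every world is R-related to itself.
Serial: yes — every world has a successor (e.g. 0 R 0).
Transitive: yes — every two-step R-path is closed by a direct edge.
Euclidean: no — 0 R 3 and 0 R 1, but not 3 R 1.
Only Euclidean fails.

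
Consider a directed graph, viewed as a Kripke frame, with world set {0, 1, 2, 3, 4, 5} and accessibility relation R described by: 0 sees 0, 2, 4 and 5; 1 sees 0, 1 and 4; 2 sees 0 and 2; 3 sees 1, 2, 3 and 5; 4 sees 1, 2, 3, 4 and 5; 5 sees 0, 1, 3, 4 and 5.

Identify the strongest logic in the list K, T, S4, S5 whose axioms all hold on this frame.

T

Reflexive (axiom T): yes — every world is R-related to itself.
Transitive (axiom 4): no — 0 R 4 and 4 R 1, but not 0 R 1.
Euclidean (axiom 5): no — 0 R 2 and 0 R 4, but not 2 R 4.
So F validates K, T; S4 would additionally require R to be transitive. The strongest is T.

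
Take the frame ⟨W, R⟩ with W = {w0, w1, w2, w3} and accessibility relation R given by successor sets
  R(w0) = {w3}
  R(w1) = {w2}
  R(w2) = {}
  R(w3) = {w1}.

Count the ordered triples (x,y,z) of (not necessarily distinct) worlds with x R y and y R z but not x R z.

2

Enumerating: (w0,w3,w1), (w3,w1,w2).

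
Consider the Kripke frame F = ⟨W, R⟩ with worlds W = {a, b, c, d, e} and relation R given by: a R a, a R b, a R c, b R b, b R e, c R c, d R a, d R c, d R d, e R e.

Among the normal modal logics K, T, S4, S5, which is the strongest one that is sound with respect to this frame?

Reflexive (axiom T): yes — every world is R-related to itself.
Transitive (axiom 4): no — a R b and b R e, but not a R e.
Euclidean (axiom 5): no — a R b and a R c, but not b R c.
So F validates K, T; S4 would additionally require R to be transitive. The strongest is T.

T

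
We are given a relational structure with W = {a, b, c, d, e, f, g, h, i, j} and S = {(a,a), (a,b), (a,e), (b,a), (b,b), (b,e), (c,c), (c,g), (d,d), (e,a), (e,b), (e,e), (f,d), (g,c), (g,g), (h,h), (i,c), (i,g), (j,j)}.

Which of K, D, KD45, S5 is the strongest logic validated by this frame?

Serial (axiom D): yes — every world has a successor (e.g. a S a).
Euclidean (axiom 5): yes — any two successors of a common world are S-related.
Transitive (axiom 4): yes — every two-step S-path is closed by a direct edge.
Reflexive (axiom T): no — f is not related to itself.
So F validates K, D, KD45; S5 would additionally require S to be reflexive. The strongest is KD45.

KD45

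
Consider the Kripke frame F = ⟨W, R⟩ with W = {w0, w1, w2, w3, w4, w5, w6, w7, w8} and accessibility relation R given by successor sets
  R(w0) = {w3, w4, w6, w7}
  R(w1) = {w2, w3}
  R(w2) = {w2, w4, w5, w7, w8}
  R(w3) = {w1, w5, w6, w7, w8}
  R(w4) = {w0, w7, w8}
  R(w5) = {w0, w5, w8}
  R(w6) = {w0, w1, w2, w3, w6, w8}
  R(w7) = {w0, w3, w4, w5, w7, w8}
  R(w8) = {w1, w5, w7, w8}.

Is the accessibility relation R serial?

Yes

Serial: yes — every world has a successor (e.g. w0 R w3).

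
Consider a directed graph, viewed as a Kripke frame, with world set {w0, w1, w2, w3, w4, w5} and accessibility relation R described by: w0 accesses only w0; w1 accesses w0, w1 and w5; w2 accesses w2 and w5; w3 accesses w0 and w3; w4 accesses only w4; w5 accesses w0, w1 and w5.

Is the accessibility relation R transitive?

Transitive: no — w2 R w5 and w5 R w0, but not w2 R w0.

No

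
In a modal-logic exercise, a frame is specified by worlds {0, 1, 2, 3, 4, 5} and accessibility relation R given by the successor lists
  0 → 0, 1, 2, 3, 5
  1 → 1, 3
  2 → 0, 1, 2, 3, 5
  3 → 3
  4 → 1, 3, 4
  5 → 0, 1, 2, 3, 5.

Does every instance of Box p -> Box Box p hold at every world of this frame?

By correspondence theory, 4 is valid on a frame iff R is transitive.
Transitive: yes — every two-step R-path is closed by a direct edge.

Yes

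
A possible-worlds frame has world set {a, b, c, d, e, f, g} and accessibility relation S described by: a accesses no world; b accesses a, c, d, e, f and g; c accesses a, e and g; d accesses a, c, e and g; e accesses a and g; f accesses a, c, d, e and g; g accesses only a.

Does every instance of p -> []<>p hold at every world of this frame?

Axiom B corresponds to the accessibility relation being symmetric.
Symmetric: no — b S a but not a S b.

No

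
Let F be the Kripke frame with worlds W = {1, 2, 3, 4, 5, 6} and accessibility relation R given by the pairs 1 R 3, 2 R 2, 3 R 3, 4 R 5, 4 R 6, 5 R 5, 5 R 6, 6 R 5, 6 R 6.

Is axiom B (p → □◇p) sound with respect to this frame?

No

The schema B characterises exactly the symmetric frames.
Symmetric: no — 1 R 3 but not 3 R 1.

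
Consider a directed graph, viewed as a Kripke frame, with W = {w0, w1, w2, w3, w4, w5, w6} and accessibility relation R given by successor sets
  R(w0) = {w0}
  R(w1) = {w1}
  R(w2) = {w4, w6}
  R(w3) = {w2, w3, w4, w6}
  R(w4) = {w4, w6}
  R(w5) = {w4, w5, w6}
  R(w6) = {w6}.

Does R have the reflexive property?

Reflexive: no — w2 is not related to itself.

No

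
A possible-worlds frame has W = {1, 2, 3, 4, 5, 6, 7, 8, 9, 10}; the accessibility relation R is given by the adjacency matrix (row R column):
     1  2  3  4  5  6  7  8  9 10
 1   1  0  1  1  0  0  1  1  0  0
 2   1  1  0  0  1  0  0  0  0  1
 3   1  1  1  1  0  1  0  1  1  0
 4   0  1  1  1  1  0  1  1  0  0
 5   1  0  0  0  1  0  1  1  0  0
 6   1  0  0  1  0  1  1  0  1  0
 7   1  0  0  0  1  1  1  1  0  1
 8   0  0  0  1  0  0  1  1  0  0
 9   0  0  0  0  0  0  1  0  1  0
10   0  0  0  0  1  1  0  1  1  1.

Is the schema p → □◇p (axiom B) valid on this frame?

The schema B characterises exactly the symmetric frames.
Symmetric: no — 1 R 4 but not 4 R 1.

No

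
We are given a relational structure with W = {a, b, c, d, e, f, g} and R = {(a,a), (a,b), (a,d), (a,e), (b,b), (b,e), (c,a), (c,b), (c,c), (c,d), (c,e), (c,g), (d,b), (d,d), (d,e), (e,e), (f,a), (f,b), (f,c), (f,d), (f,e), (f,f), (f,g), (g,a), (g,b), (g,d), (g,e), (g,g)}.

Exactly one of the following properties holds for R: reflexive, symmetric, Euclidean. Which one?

Reflexive: yes — every world is R-related to itself.
Symmetric: no — a R b but not b R a.
Euclidean: no — a R b and a R d, but not b R d.
Only reflexive holds.

reflexive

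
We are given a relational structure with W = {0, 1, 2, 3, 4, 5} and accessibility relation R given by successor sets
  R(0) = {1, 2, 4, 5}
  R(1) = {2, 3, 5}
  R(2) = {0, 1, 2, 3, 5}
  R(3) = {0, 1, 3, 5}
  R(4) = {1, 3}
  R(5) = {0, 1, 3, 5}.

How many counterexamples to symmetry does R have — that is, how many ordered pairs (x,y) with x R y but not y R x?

7

Enumerating: (0,1), (0,4), (2,3), (2,5), (3,0), (4,1), (4,3).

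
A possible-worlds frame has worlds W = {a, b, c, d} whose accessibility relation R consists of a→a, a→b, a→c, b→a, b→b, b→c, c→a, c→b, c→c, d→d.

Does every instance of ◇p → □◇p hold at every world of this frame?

By correspondence theory, 5 is valid on a frame iff R is Euclidean.
Euclidean: yes — any two successors of a common world are R-related.

Yes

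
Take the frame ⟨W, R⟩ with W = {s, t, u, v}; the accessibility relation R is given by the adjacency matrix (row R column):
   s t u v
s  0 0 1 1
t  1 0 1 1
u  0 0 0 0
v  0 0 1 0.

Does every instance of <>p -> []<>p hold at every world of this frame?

No

Axiom 5 corresponds to the accessibility relation being Euclidean.
Euclidean: no — s R u and s R v, but not u R v.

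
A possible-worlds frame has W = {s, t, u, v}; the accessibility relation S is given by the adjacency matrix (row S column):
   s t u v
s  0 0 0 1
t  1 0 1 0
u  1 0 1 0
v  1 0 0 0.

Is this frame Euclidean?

Euclidean: no — t S s and t S u, but not s S u.

No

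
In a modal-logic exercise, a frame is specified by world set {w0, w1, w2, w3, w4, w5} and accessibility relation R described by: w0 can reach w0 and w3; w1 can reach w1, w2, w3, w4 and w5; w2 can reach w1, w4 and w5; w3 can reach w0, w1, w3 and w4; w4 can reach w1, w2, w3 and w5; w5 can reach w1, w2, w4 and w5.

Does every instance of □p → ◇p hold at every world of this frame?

Axiom D corresponds to the accessibility relation being serial.
Serial: yes — every world has a successor (e.g. w0 R w0).

Yes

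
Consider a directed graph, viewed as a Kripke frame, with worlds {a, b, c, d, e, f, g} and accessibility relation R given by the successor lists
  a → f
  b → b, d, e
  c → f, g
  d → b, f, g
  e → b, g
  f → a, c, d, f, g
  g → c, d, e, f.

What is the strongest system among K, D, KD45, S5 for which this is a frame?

Serial (axiom D): yes — every world has a successor (e.g. a R f).
Euclidean (axiom 5): no — b R d and b R e, but not d R e.
Transitive (axiom 4): no — a R f and f R c, but not a R c.
Reflexive (axiom T): no — a is not related to itself.
So F validates K, D; KD45 would additionally require R to be Euclidean and transitive. The strongest is D.

D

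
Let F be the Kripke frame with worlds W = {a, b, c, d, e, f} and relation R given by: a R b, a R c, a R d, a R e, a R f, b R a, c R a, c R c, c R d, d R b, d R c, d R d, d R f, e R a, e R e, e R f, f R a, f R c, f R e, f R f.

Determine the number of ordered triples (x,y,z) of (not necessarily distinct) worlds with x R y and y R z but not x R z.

25

Enumerating: (a,b,a), (a,c,a), (a,e,a), (a,f,a), (b,a,b), (b,a,c), (b,a,d), (b,a,e), (b,a,f), (c,a,b), (c,a,e), (c,a,f), … and 13 more.
Total: 25.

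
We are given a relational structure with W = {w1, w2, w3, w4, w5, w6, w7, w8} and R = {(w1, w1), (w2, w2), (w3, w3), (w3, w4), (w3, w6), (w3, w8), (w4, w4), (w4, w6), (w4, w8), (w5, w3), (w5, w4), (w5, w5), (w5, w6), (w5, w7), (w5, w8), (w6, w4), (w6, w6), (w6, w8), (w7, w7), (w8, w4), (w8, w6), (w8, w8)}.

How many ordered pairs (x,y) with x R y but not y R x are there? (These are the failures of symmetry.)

Enumerating: (w3,w4), (w3,w6), (w3,w8), (w5,w3), (w5,w4), (w5,w6), (w5,w7), (w5,w8).

8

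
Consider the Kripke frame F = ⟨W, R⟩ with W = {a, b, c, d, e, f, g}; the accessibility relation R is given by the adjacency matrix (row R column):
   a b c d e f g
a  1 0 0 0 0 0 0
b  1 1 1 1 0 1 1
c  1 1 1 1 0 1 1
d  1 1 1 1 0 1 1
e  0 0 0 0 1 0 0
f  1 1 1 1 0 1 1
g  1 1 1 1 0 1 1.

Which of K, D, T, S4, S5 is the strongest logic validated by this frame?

Serial (axiom D): yes — every world has a successor (e.g. a R a).
Reflexive (axiom T): yes — every world is R-related to itself.
Transitive (axiom 4): yes — every two-step R-path is closed by a direct edge.
Euclidean (axiom 5): no — b R a and b R c, but not a R c.
So F validates K, D, T, S4; S5 would additionally require R to be Euclidean. The strongest is S4.

S4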